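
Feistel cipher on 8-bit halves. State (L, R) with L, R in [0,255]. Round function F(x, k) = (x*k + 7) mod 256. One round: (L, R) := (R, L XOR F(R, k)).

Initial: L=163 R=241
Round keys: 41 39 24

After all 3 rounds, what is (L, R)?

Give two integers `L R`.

Answer: 141 60

Derivation:
Round 1 (k=41): L=241 R=3
Round 2 (k=39): L=3 R=141
Round 3 (k=24): L=141 R=60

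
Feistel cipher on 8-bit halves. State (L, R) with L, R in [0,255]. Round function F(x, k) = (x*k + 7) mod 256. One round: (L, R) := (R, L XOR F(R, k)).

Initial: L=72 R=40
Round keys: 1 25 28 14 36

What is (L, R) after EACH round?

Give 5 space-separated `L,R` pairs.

Round 1 (k=1): L=40 R=103
Round 2 (k=25): L=103 R=62
Round 3 (k=28): L=62 R=168
Round 4 (k=14): L=168 R=9
Round 5 (k=36): L=9 R=227

Answer: 40,103 103,62 62,168 168,9 9,227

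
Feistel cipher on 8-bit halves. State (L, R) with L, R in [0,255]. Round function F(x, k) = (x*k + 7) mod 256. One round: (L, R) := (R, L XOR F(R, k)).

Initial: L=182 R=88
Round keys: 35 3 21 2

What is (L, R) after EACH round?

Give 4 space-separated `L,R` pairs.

Answer: 88,185 185,106 106,0 0,109

Derivation:
Round 1 (k=35): L=88 R=185
Round 2 (k=3): L=185 R=106
Round 3 (k=21): L=106 R=0
Round 4 (k=2): L=0 R=109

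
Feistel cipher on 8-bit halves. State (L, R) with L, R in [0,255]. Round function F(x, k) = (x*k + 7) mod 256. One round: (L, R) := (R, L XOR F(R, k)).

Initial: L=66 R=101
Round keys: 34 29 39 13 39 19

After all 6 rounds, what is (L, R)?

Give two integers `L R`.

Round 1 (k=34): L=101 R=51
Round 2 (k=29): L=51 R=171
Round 3 (k=39): L=171 R=39
Round 4 (k=13): L=39 R=169
Round 5 (k=39): L=169 R=225
Round 6 (k=19): L=225 R=19

Answer: 225 19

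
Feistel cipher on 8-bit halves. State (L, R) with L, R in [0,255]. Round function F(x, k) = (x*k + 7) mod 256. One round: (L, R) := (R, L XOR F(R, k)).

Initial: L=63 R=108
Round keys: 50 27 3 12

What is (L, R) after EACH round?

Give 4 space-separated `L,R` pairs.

Round 1 (k=50): L=108 R=32
Round 2 (k=27): L=32 R=11
Round 3 (k=3): L=11 R=8
Round 4 (k=12): L=8 R=108

Answer: 108,32 32,11 11,8 8,108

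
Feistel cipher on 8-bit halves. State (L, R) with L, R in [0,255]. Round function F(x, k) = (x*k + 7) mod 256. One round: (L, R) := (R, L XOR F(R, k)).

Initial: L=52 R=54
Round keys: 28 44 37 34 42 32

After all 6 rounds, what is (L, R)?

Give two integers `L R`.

Answer: 132 55

Derivation:
Round 1 (k=28): L=54 R=219
Round 2 (k=44): L=219 R=157
Round 3 (k=37): L=157 R=99
Round 4 (k=34): L=99 R=176
Round 5 (k=42): L=176 R=132
Round 6 (k=32): L=132 R=55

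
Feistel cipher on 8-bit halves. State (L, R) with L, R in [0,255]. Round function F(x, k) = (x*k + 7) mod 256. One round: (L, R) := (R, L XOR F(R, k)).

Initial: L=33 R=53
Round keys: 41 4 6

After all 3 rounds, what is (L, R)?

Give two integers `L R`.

Answer: 174 190

Derivation:
Round 1 (k=41): L=53 R=165
Round 2 (k=4): L=165 R=174
Round 3 (k=6): L=174 R=190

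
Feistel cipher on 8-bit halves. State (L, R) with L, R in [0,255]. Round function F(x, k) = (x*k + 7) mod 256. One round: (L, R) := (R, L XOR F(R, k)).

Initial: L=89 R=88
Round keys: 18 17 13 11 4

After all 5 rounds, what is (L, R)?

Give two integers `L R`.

Round 1 (k=18): L=88 R=110
Round 2 (k=17): L=110 R=13
Round 3 (k=13): L=13 R=222
Round 4 (k=11): L=222 R=156
Round 5 (k=4): L=156 R=169

Answer: 156 169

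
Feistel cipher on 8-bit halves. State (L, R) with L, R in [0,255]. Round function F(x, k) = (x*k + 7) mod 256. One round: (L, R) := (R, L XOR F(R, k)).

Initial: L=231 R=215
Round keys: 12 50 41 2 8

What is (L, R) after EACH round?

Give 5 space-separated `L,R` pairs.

Round 1 (k=12): L=215 R=252
Round 2 (k=50): L=252 R=232
Round 3 (k=41): L=232 R=211
Round 4 (k=2): L=211 R=69
Round 5 (k=8): L=69 R=252

Answer: 215,252 252,232 232,211 211,69 69,252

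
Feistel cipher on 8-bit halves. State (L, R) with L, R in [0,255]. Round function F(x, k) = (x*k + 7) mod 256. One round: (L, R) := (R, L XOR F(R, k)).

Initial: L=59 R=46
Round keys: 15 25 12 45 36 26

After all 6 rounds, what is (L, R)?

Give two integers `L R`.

Answer: 202 240

Derivation:
Round 1 (k=15): L=46 R=130
Round 2 (k=25): L=130 R=151
Round 3 (k=12): L=151 R=153
Round 4 (k=45): L=153 R=123
Round 5 (k=36): L=123 R=202
Round 6 (k=26): L=202 R=240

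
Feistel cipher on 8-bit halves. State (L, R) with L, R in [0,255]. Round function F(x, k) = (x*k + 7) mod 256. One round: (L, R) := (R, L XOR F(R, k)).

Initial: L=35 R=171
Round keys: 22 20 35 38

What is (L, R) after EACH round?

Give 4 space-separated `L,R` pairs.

Answer: 171,154 154,164 164,233 233,57

Derivation:
Round 1 (k=22): L=171 R=154
Round 2 (k=20): L=154 R=164
Round 3 (k=35): L=164 R=233
Round 4 (k=38): L=233 R=57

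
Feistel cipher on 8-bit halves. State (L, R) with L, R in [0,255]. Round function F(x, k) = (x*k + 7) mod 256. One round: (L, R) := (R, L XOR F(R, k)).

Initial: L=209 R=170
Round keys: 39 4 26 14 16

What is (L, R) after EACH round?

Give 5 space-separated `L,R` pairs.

Round 1 (k=39): L=170 R=60
Round 2 (k=4): L=60 R=93
Round 3 (k=26): L=93 R=69
Round 4 (k=14): L=69 R=144
Round 5 (k=16): L=144 R=66

Answer: 170,60 60,93 93,69 69,144 144,66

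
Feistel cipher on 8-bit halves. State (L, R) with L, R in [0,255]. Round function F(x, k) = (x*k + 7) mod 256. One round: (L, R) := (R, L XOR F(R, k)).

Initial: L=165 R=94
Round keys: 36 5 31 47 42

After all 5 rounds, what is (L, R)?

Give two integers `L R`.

Answer: 138 161

Derivation:
Round 1 (k=36): L=94 R=154
Round 2 (k=5): L=154 R=87
Round 3 (k=31): L=87 R=10
Round 4 (k=47): L=10 R=138
Round 5 (k=42): L=138 R=161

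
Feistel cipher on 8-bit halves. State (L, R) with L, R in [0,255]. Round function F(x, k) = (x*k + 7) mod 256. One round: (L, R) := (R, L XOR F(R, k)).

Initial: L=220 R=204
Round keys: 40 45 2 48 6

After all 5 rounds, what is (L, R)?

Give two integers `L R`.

Answer: 173 117

Derivation:
Round 1 (k=40): L=204 R=59
Round 2 (k=45): L=59 R=170
Round 3 (k=2): L=170 R=96
Round 4 (k=48): L=96 R=173
Round 5 (k=6): L=173 R=117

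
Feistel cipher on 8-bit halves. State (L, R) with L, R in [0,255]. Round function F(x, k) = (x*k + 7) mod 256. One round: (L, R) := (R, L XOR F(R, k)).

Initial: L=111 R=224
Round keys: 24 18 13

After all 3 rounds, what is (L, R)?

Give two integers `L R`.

Round 1 (k=24): L=224 R=104
Round 2 (k=18): L=104 R=183
Round 3 (k=13): L=183 R=58

Answer: 183 58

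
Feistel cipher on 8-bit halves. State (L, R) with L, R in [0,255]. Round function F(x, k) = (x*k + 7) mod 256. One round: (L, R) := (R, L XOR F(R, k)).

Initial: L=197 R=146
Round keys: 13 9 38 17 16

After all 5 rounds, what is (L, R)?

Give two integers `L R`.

Answer: 201 254

Derivation:
Round 1 (k=13): L=146 R=180
Round 2 (k=9): L=180 R=201
Round 3 (k=38): L=201 R=105
Round 4 (k=17): L=105 R=201
Round 5 (k=16): L=201 R=254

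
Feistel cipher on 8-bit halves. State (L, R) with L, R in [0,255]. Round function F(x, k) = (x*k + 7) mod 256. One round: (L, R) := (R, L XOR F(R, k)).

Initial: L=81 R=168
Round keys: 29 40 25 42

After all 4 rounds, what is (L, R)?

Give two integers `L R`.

Answer: 80 56

Derivation:
Round 1 (k=29): L=168 R=94
Round 2 (k=40): L=94 R=31
Round 3 (k=25): L=31 R=80
Round 4 (k=42): L=80 R=56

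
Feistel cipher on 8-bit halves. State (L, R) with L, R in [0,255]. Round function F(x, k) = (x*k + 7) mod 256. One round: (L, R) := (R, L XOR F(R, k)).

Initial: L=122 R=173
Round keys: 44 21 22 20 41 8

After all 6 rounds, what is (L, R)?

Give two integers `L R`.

Answer: 209 129

Derivation:
Round 1 (k=44): L=173 R=185
Round 2 (k=21): L=185 R=153
Round 3 (k=22): L=153 R=148
Round 4 (k=20): L=148 R=14
Round 5 (k=41): L=14 R=209
Round 6 (k=8): L=209 R=129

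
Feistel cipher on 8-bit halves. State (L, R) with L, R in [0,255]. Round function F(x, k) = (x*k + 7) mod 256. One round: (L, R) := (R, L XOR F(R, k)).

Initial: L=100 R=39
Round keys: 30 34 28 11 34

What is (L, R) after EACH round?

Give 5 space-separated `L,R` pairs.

Round 1 (k=30): L=39 R=253
Round 2 (k=34): L=253 R=134
Round 3 (k=28): L=134 R=82
Round 4 (k=11): L=82 R=11
Round 5 (k=34): L=11 R=47

Answer: 39,253 253,134 134,82 82,11 11,47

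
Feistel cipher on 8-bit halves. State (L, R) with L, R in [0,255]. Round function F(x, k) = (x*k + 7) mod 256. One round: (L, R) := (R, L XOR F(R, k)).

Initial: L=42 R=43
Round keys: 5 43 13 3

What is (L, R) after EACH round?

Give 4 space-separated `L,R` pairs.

Answer: 43,244 244,40 40,251 251,208

Derivation:
Round 1 (k=5): L=43 R=244
Round 2 (k=43): L=244 R=40
Round 3 (k=13): L=40 R=251
Round 4 (k=3): L=251 R=208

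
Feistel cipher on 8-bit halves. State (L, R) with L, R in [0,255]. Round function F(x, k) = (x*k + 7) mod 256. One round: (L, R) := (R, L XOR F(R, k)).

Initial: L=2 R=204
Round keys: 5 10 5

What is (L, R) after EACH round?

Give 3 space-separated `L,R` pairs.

Round 1 (k=5): L=204 R=1
Round 2 (k=10): L=1 R=221
Round 3 (k=5): L=221 R=89

Answer: 204,1 1,221 221,89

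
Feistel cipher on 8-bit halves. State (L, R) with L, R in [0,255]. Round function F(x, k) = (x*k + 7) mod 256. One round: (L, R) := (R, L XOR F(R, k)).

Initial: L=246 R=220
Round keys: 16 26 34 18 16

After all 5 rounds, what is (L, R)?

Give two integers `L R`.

Round 1 (k=16): L=220 R=49
Round 2 (k=26): L=49 R=221
Round 3 (k=34): L=221 R=80
Round 4 (k=18): L=80 R=122
Round 5 (k=16): L=122 R=247

Answer: 122 247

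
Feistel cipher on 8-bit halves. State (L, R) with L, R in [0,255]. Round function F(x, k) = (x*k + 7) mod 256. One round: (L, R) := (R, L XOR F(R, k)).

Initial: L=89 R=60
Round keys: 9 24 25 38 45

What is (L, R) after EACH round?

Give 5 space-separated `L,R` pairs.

Answer: 60,122 122,75 75,32 32,140 140,131

Derivation:
Round 1 (k=9): L=60 R=122
Round 2 (k=24): L=122 R=75
Round 3 (k=25): L=75 R=32
Round 4 (k=38): L=32 R=140
Round 5 (k=45): L=140 R=131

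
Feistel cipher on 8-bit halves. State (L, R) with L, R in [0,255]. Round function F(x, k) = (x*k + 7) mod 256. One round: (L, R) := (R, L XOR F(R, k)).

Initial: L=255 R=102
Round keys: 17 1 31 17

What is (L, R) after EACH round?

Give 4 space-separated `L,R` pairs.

Answer: 102,50 50,95 95,186 186,62

Derivation:
Round 1 (k=17): L=102 R=50
Round 2 (k=1): L=50 R=95
Round 3 (k=31): L=95 R=186
Round 4 (k=17): L=186 R=62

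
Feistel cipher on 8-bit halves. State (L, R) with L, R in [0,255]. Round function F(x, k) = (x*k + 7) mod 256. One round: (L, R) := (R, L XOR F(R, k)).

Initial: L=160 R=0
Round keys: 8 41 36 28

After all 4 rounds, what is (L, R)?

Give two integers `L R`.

Answer: 120 225

Derivation:
Round 1 (k=8): L=0 R=167
Round 2 (k=41): L=167 R=198
Round 3 (k=36): L=198 R=120
Round 4 (k=28): L=120 R=225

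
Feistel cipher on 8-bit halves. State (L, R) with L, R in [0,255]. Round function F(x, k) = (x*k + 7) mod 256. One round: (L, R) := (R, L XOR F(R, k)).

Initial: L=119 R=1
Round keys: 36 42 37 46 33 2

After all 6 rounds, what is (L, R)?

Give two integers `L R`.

Round 1 (k=36): L=1 R=92
Round 2 (k=42): L=92 R=30
Round 3 (k=37): L=30 R=1
Round 4 (k=46): L=1 R=43
Round 5 (k=33): L=43 R=147
Round 6 (k=2): L=147 R=6

Answer: 147 6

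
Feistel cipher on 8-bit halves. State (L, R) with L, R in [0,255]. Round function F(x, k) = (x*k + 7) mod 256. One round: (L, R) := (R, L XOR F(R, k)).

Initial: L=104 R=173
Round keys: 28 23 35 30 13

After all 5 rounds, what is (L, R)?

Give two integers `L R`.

Round 1 (k=28): L=173 R=155
Round 2 (k=23): L=155 R=89
Round 3 (k=35): L=89 R=169
Round 4 (k=30): L=169 R=140
Round 5 (k=13): L=140 R=138

Answer: 140 138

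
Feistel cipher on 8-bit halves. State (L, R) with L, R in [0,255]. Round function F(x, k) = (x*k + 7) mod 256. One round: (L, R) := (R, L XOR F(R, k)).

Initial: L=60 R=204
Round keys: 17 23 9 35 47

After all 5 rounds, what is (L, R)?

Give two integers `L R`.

Answer: 23 156

Derivation:
Round 1 (k=17): L=204 R=175
Round 2 (k=23): L=175 R=12
Round 3 (k=9): L=12 R=220
Round 4 (k=35): L=220 R=23
Round 5 (k=47): L=23 R=156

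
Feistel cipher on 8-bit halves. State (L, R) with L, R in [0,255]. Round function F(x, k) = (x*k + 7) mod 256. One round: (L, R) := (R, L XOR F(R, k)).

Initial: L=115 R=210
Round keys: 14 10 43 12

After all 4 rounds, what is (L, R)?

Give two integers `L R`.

Round 1 (k=14): L=210 R=240
Round 2 (k=10): L=240 R=181
Round 3 (k=43): L=181 R=158
Round 4 (k=12): L=158 R=218

Answer: 158 218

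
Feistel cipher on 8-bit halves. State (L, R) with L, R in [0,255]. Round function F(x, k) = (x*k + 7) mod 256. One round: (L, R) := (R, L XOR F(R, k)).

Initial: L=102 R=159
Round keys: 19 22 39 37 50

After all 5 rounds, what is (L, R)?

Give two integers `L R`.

Answer: 184 94

Derivation:
Round 1 (k=19): L=159 R=178
Round 2 (k=22): L=178 R=204
Round 3 (k=39): L=204 R=169
Round 4 (k=37): L=169 R=184
Round 5 (k=50): L=184 R=94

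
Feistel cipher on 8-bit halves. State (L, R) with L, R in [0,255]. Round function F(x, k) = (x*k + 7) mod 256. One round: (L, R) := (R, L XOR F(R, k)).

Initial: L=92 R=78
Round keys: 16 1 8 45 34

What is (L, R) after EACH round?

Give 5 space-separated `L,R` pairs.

Round 1 (k=16): L=78 R=187
Round 2 (k=1): L=187 R=140
Round 3 (k=8): L=140 R=220
Round 4 (k=45): L=220 R=63
Round 5 (k=34): L=63 R=185

Answer: 78,187 187,140 140,220 220,63 63,185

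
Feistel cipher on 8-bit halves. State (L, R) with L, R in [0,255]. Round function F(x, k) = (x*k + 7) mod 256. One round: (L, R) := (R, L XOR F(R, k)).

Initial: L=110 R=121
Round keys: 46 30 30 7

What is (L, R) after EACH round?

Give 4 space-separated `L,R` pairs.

Round 1 (k=46): L=121 R=171
Round 2 (k=30): L=171 R=104
Round 3 (k=30): L=104 R=156
Round 4 (k=7): L=156 R=35

Answer: 121,171 171,104 104,156 156,35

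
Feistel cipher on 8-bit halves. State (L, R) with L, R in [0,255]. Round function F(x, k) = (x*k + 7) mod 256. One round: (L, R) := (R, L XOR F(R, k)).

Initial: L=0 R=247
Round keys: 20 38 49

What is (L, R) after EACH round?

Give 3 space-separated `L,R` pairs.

Round 1 (k=20): L=247 R=83
Round 2 (k=38): L=83 R=174
Round 3 (k=49): L=174 R=6

Answer: 247,83 83,174 174,6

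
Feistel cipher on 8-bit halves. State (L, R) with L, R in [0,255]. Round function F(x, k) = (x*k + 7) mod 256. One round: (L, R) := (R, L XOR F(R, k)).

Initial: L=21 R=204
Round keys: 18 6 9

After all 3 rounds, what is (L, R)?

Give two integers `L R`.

Round 1 (k=18): L=204 R=74
Round 2 (k=6): L=74 R=15
Round 3 (k=9): L=15 R=196

Answer: 15 196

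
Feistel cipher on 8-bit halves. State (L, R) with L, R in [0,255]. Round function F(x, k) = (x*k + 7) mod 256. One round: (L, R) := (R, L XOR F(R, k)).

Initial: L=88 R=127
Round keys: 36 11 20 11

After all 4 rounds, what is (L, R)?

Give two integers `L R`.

Round 1 (k=36): L=127 R=187
Round 2 (k=11): L=187 R=111
Round 3 (k=20): L=111 R=8
Round 4 (k=11): L=8 R=48

Answer: 8 48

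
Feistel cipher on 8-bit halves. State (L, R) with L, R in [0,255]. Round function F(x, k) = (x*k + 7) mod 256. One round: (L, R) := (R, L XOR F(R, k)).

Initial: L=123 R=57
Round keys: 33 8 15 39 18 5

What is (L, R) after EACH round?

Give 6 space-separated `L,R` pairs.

Answer: 57,27 27,230 230,154 154,155 155,119 119,193

Derivation:
Round 1 (k=33): L=57 R=27
Round 2 (k=8): L=27 R=230
Round 3 (k=15): L=230 R=154
Round 4 (k=39): L=154 R=155
Round 5 (k=18): L=155 R=119
Round 6 (k=5): L=119 R=193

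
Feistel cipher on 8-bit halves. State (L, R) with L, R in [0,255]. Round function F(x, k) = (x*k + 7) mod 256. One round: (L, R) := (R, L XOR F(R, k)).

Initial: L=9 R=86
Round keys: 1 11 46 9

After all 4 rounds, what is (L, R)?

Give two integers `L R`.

Answer: 89 221

Derivation:
Round 1 (k=1): L=86 R=84
Round 2 (k=11): L=84 R=245
Round 3 (k=46): L=245 R=89
Round 4 (k=9): L=89 R=221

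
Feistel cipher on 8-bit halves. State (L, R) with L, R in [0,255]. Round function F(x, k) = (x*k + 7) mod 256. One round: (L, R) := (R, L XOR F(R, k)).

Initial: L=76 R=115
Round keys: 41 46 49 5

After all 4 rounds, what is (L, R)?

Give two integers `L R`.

Round 1 (k=41): L=115 R=62
Round 2 (k=46): L=62 R=88
Round 3 (k=49): L=88 R=225
Round 4 (k=5): L=225 R=52

Answer: 225 52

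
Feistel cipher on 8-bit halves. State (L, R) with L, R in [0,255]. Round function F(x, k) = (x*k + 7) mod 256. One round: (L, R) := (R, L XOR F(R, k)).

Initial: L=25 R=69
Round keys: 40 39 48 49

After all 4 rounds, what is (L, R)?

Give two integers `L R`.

Round 1 (k=40): L=69 R=214
Round 2 (k=39): L=214 R=228
Round 3 (k=48): L=228 R=17
Round 4 (k=49): L=17 R=172

Answer: 17 172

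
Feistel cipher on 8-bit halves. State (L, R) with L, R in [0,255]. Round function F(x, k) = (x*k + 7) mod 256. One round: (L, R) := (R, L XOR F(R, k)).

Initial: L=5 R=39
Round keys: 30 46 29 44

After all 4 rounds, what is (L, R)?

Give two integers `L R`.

Answer: 19 99

Derivation:
Round 1 (k=30): L=39 R=156
Round 2 (k=46): L=156 R=40
Round 3 (k=29): L=40 R=19
Round 4 (k=44): L=19 R=99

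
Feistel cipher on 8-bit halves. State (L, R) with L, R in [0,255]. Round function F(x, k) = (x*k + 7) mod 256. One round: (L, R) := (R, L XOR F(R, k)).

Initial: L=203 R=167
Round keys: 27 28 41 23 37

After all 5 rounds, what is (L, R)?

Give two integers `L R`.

Answer: 7 22

Derivation:
Round 1 (k=27): L=167 R=111
Round 2 (k=28): L=111 R=140
Round 3 (k=41): L=140 R=28
Round 4 (k=23): L=28 R=7
Round 5 (k=37): L=7 R=22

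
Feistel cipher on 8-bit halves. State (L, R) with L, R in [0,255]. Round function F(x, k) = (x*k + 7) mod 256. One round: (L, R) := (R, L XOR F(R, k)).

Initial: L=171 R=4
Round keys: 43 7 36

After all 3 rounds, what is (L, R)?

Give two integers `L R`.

Answer: 171 11

Derivation:
Round 1 (k=43): L=4 R=24
Round 2 (k=7): L=24 R=171
Round 3 (k=36): L=171 R=11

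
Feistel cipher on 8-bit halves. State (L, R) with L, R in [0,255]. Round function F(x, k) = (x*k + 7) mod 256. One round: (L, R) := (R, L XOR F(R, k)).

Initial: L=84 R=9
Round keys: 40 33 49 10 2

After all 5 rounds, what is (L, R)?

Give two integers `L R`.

Round 1 (k=40): L=9 R=59
Round 2 (k=33): L=59 R=171
Round 3 (k=49): L=171 R=249
Round 4 (k=10): L=249 R=106
Round 5 (k=2): L=106 R=34

Answer: 106 34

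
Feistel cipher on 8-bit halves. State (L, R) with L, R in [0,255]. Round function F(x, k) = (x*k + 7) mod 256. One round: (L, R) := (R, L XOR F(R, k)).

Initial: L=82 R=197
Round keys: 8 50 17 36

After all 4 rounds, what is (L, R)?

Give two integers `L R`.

Round 1 (k=8): L=197 R=125
Round 2 (k=50): L=125 R=180
Round 3 (k=17): L=180 R=134
Round 4 (k=36): L=134 R=107

Answer: 134 107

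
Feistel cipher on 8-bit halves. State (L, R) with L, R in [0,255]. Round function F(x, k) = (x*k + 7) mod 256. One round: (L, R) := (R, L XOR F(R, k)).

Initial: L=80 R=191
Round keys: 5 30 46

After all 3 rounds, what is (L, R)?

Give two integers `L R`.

Answer: 156 157

Derivation:
Round 1 (k=5): L=191 R=146
Round 2 (k=30): L=146 R=156
Round 3 (k=46): L=156 R=157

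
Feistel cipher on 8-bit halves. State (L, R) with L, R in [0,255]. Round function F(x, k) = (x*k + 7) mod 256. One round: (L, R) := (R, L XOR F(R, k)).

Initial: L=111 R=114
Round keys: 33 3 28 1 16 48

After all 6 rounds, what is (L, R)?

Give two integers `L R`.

Round 1 (k=33): L=114 R=214
Round 2 (k=3): L=214 R=251
Round 3 (k=28): L=251 R=173
Round 4 (k=1): L=173 R=79
Round 5 (k=16): L=79 R=90
Round 6 (k=48): L=90 R=168

Answer: 90 168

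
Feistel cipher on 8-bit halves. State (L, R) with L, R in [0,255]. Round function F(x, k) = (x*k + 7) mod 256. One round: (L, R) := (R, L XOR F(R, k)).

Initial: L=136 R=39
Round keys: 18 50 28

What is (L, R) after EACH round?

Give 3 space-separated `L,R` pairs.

Round 1 (k=18): L=39 R=77
Round 2 (k=50): L=77 R=54
Round 3 (k=28): L=54 R=162

Answer: 39,77 77,54 54,162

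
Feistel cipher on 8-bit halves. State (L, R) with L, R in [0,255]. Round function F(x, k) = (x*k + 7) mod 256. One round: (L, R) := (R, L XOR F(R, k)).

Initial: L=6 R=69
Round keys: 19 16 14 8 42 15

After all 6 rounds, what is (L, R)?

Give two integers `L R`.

Answer: 202 128

Derivation:
Round 1 (k=19): L=69 R=32
Round 2 (k=16): L=32 R=66
Round 3 (k=14): L=66 R=131
Round 4 (k=8): L=131 R=93
Round 5 (k=42): L=93 R=202
Round 6 (k=15): L=202 R=128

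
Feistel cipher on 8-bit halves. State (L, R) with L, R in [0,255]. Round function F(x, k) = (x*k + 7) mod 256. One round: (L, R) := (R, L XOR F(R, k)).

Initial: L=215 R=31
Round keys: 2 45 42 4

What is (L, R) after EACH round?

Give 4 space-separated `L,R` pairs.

Round 1 (k=2): L=31 R=146
Round 2 (k=45): L=146 R=174
Round 3 (k=42): L=174 R=1
Round 4 (k=4): L=1 R=165

Answer: 31,146 146,174 174,1 1,165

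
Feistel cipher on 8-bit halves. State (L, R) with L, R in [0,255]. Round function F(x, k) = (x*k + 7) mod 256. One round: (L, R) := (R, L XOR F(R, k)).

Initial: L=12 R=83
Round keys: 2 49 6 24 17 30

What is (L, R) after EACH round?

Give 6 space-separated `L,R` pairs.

Round 1 (k=2): L=83 R=161
Round 2 (k=49): L=161 R=139
Round 3 (k=6): L=139 R=232
Round 4 (k=24): L=232 R=76
Round 5 (k=17): L=76 R=251
Round 6 (k=30): L=251 R=61

Answer: 83,161 161,139 139,232 232,76 76,251 251,61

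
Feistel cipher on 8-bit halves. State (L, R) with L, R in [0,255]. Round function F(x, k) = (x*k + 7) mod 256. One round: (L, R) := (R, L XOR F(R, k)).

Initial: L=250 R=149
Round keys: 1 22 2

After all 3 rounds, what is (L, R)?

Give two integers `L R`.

Round 1 (k=1): L=149 R=102
Round 2 (k=22): L=102 R=94
Round 3 (k=2): L=94 R=165

Answer: 94 165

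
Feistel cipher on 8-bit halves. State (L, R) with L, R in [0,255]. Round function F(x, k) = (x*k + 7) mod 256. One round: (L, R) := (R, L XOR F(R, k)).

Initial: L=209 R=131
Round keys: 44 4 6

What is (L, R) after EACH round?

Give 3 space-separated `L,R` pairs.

Round 1 (k=44): L=131 R=90
Round 2 (k=4): L=90 R=236
Round 3 (k=6): L=236 R=213

Answer: 131,90 90,236 236,213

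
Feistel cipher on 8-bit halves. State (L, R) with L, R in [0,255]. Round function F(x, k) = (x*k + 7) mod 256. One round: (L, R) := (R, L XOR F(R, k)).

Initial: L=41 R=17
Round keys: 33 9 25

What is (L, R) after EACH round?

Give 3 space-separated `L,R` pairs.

Answer: 17,17 17,177 177,65

Derivation:
Round 1 (k=33): L=17 R=17
Round 2 (k=9): L=17 R=177
Round 3 (k=25): L=177 R=65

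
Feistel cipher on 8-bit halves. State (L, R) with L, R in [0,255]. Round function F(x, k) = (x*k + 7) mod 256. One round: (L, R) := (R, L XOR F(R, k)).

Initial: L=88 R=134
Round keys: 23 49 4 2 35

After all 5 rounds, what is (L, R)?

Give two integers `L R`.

Round 1 (k=23): L=134 R=73
Round 2 (k=49): L=73 R=134
Round 3 (k=4): L=134 R=86
Round 4 (k=2): L=86 R=53
Round 5 (k=35): L=53 R=16

Answer: 53 16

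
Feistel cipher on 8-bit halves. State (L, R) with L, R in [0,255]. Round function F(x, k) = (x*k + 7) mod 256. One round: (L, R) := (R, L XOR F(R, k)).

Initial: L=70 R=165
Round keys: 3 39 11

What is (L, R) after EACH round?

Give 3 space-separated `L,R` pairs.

Answer: 165,176 176,114 114,93

Derivation:
Round 1 (k=3): L=165 R=176
Round 2 (k=39): L=176 R=114
Round 3 (k=11): L=114 R=93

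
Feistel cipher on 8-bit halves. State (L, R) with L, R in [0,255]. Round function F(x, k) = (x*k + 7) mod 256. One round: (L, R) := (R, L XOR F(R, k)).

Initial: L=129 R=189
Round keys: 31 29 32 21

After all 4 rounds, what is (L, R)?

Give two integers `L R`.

Answer: 12 152

Derivation:
Round 1 (k=31): L=189 R=107
Round 2 (k=29): L=107 R=155
Round 3 (k=32): L=155 R=12
Round 4 (k=21): L=12 R=152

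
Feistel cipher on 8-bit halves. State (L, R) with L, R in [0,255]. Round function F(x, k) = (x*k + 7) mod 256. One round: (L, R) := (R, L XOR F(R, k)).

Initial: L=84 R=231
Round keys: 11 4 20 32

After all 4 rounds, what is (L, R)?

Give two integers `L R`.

Round 1 (k=11): L=231 R=160
Round 2 (k=4): L=160 R=96
Round 3 (k=20): L=96 R=39
Round 4 (k=32): L=39 R=135

Answer: 39 135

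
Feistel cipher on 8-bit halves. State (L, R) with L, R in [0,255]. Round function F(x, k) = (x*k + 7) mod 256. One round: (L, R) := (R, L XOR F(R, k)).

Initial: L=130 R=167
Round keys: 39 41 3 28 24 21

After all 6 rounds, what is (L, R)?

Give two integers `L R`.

Round 1 (k=39): L=167 R=250
Round 2 (k=41): L=250 R=182
Round 3 (k=3): L=182 R=211
Round 4 (k=28): L=211 R=173
Round 5 (k=24): L=173 R=236
Round 6 (k=21): L=236 R=206

Answer: 236 206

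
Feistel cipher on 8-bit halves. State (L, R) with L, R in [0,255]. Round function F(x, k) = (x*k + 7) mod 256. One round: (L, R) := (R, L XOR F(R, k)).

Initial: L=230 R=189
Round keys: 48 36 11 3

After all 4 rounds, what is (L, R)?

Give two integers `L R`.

Answer: 168 41

Derivation:
Round 1 (k=48): L=189 R=145
Round 2 (k=36): L=145 R=214
Round 3 (k=11): L=214 R=168
Round 4 (k=3): L=168 R=41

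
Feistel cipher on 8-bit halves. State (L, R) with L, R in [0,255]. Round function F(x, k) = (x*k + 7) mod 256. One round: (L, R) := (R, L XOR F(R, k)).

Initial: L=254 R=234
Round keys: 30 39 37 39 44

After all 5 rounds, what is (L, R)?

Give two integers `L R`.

Round 1 (k=30): L=234 R=141
Round 2 (k=39): L=141 R=104
Round 3 (k=37): L=104 R=130
Round 4 (k=39): L=130 R=189
Round 5 (k=44): L=189 R=1

Answer: 189 1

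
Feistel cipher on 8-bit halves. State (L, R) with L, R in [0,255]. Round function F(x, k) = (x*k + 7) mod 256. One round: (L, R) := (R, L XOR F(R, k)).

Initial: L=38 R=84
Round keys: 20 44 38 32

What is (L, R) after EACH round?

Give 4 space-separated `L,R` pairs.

Round 1 (k=20): L=84 R=177
Round 2 (k=44): L=177 R=39
Round 3 (k=38): L=39 R=96
Round 4 (k=32): L=96 R=32

Answer: 84,177 177,39 39,96 96,32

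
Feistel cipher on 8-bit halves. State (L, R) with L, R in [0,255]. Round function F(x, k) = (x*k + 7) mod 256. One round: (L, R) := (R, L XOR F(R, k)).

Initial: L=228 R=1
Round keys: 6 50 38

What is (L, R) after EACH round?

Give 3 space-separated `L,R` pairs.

Answer: 1,233 233,136 136,222

Derivation:
Round 1 (k=6): L=1 R=233
Round 2 (k=50): L=233 R=136
Round 3 (k=38): L=136 R=222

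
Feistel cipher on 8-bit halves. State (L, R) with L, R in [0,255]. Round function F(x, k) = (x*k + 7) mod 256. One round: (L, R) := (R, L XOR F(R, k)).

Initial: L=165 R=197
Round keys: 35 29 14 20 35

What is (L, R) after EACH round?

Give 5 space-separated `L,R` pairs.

Round 1 (k=35): L=197 R=83
Round 2 (k=29): L=83 R=171
Round 3 (k=14): L=171 R=50
Round 4 (k=20): L=50 R=68
Round 5 (k=35): L=68 R=97

Answer: 197,83 83,171 171,50 50,68 68,97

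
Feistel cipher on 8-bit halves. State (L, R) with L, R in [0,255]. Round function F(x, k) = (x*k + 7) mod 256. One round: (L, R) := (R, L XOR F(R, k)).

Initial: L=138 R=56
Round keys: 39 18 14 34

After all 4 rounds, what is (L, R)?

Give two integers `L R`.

Answer: 224 158

Derivation:
Round 1 (k=39): L=56 R=5
Round 2 (k=18): L=5 R=89
Round 3 (k=14): L=89 R=224
Round 4 (k=34): L=224 R=158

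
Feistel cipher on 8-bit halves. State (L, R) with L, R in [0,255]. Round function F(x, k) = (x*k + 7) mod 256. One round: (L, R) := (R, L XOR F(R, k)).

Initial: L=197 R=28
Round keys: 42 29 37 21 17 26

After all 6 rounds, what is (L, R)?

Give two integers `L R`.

Answer: 137 29

Derivation:
Round 1 (k=42): L=28 R=90
Round 2 (k=29): L=90 R=37
Round 3 (k=37): L=37 R=58
Round 4 (k=21): L=58 R=236
Round 5 (k=17): L=236 R=137
Round 6 (k=26): L=137 R=29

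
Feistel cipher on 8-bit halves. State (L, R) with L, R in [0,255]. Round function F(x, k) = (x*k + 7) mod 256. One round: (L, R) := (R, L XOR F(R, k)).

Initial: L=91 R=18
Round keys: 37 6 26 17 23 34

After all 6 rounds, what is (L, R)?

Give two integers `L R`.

Answer: 247 22

Derivation:
Round 1 (k=37): L=18 R=250
Round 2 (k=6): L=250 R=241
Round 3 (k=26): L=241 R=123
Round 4 (k=17): L=123 R=195
Round 5 (k=23): L=195 R=247
Round 6 (k=34): L=247 R=22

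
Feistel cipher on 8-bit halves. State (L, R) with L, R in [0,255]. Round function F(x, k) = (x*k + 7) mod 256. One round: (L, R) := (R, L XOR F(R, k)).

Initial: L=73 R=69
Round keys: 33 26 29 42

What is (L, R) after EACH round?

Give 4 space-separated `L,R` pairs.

Answer: 69,165 165,140 140,70 70,15

Derivation:
Round 1 (k=33): L=69 R=165
Round 2 (k=26): L=165 R=140
Round 3 (k=29): L=140 R=70
Round 4 (k=42): L=70 R=15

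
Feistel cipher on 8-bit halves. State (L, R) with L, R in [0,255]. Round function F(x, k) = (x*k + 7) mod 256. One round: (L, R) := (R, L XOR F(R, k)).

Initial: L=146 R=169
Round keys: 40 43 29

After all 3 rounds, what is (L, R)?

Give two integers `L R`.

Answer: 47 167

Derivation:
Round 1 (k=40): L=169 R=253
Round 2 (k=43): L=253 R=47
Round 3 (k=29): L=47 R=167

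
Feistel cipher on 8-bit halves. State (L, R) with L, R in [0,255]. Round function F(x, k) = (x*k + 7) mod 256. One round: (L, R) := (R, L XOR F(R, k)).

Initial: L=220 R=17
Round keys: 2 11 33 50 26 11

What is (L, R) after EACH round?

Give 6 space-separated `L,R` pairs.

Answer: 17,245 245,159 159,115 115,226 226,136 136,61

Derivation:
Round 1 (k=2): L=17 R=245
Round 2 (k=11): L=245 R=159
Round 3 (k=33): L=159 R=115
Round 4 (k=50): L=115 R=226
Round 5 (k=26): L=226 R=136
Round 6 (k=11): L=136 R=61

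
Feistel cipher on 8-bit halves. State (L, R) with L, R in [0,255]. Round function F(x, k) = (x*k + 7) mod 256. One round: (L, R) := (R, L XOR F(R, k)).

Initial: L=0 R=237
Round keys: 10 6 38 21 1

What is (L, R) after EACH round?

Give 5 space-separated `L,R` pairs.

Round 1 (k=10): L=237 R=73
Round 2 (k=6): L=73 R=80
Round 3 (k=38): L=80 R=174
Round 4 (k=21): L=174 R=29
Round 5 (k=1): L=29 R=138

Answer: 237,73 73,80 80,174 174,29 29,138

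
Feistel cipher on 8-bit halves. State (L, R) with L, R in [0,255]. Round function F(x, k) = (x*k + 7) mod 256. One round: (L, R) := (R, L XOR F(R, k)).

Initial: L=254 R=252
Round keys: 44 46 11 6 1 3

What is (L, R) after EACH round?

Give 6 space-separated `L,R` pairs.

Round 1 (k=44): L=252 R=169
Round 2 (k=46): L=169 R=153
Round 3 (k=11): L=153 R=51
Round 4 (k=6): L=51 R=160
Round 5 (k=1): L=160 R=148
Round 6 (k=3): L=148 R=99

Answer: 252,169 169,153 153,51 51,160 160,148 148,99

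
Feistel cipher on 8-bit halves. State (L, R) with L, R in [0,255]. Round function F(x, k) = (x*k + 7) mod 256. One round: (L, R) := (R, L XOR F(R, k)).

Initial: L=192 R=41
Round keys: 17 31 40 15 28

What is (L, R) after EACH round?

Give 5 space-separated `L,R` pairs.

Answer: 41,0 0,46 46,55 55,110 110,56

Derivation:
Round 1 (k=17): L=41 R=0
Round 2 (k=31): L=0 R=46
Round 3 (k=40): L=46 R=55
Round 4 (k=15): L=55 R=110
Round 5 (k=28): L=110 R=56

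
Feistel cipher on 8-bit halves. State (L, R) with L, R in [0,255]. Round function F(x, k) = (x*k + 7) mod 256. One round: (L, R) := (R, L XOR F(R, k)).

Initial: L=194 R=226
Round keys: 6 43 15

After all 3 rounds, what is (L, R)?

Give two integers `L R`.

Round 1 (k=6): L=226 R=145
Round 2 (k=43): L=145 R=128
Round 3 (k=15): L=128 R=22

Answer: 128 22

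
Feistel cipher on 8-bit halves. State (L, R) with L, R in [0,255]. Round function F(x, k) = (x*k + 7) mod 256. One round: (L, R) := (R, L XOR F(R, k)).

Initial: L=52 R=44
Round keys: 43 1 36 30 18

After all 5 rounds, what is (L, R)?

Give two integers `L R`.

Round 1 (k=43): L=44 R=95
Round 2 (k=1): L=95 R=74
Round 3 (k=36): L=74 R=48
Round 4 (k=30): L=48 R=237
Round 5 (k=18): L=237 R=129

Answer: 237 129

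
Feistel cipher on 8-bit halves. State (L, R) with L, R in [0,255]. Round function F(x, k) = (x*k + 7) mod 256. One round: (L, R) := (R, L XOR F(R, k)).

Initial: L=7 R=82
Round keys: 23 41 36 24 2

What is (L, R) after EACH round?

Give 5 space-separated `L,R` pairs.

Answer: 82,98 98,235 235,113 113,116 116,158

Derivation:
Round 1 (k=23): L=82 R=98
Round 2 (k=41): L=98 R=235
Round 3 (k=36): L=235 R=113
Round 4 (k=24): L=113 R=116
Round 5 (k=2): L=116 R=158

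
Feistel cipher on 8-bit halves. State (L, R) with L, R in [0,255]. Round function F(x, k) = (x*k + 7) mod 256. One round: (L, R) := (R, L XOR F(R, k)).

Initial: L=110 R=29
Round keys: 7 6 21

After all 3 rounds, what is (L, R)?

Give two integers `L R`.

Answer: 114 221

Derivation:
Round 1 (k=7): L=29 R=188
Round 2 (k=6): L=188 R=114
Round 3 (k=21): L=114 R=221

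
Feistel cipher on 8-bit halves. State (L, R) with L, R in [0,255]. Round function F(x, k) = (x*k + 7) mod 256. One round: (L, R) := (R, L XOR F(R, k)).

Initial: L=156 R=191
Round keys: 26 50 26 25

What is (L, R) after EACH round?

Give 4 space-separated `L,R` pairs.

Answer: 191,241 241,166 166,18 18,111

Derivation:
Round 1 (k=26): L=191 R=241
Round 2 (k=50): L=241 R=166
Round 3 (k=26): L=166 R=18
Round 4 (k=25): L=18 R=111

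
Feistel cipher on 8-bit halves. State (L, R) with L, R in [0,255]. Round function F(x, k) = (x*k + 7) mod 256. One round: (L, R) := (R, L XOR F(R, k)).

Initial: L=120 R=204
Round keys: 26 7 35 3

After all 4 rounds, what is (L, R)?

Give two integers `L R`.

Answer: 100 135

Derivation:
Round 1 (k=26): L=204 R=199
Round 2 (k=7): L=199 R=180
Round 3 (k=35): L=180 R=100
Round 4 (k=3): L=100 R=135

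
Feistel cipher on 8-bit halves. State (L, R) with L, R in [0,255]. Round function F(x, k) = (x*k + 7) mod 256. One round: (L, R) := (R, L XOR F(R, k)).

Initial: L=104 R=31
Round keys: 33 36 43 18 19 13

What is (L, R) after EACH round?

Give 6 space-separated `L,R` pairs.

Answer: 31,110 110,96 96,73 73,73 73,59 59,79

Derivation:
Round 1 (k=33): L=31 R=110
Round 2 (k=36): L=110 R=96
Round 3 (k=43): L=96 R=73
Round 4 (k=18): L=73 R=73
Round 5 (k=19): L=73 R=59
Round 6 (k=13): L=59 R=79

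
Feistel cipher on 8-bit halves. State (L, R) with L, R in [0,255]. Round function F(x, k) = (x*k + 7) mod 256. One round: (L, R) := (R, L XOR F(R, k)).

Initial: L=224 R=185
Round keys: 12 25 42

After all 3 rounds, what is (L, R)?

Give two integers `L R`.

Round 1 (k=12): L=185 R=83
Round 2 (k=25): L=83 R=155
Round 3 (k=42): L=155 R=38

Answer: 155 38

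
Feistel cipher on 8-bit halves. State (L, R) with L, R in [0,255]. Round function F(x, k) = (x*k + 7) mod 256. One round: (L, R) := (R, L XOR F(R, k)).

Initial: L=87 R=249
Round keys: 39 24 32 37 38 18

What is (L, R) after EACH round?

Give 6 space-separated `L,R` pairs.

Round 1 (k=39): L=249 R=161
Round 2 (k=24): L=161 R=230
Round 3 (k=32): L=230 R=102
Round 4 (k=37): L=102 R=35
Round 5 (k=38): L=35 R=95
Round 6 (k=18): L=95 R=150

Answer: 249,161 161,230 230,102 102,35 35,95 95,150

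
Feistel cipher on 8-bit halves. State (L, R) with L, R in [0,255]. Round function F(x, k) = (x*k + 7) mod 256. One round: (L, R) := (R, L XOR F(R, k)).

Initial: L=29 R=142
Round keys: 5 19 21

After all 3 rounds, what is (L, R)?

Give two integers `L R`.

Round 1 (k=5): L=142 R=208
Round 2 (k=19): L=208 R=249
Round 3 (k=21): L=249 R=164

Answer: 249 164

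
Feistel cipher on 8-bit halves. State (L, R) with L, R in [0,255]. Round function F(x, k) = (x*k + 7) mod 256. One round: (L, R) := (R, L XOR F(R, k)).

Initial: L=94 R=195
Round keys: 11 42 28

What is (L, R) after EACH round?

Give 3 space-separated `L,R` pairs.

Round 1 (k=11): L=195 R=54
Round 2 (k=42): L=54 R=32
Round 3 (k=28): L=32 R=177

Answer: 195,54 54,32 32,177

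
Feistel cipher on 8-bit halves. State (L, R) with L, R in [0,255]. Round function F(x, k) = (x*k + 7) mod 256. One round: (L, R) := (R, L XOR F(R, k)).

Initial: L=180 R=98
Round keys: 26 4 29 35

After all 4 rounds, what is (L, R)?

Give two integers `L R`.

Round 1 (k=26): L=98 R=79
Round 2 (k=4): L=79 R=33
Round 3 (k=29): L=33 R=139
Round 4 (k=35): L=139 R=41

Answer: 139 41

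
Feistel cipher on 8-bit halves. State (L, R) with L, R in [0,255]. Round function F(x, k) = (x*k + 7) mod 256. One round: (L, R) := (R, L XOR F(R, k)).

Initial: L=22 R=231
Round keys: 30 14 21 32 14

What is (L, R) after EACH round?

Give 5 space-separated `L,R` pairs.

Round 1 (k=30): L=231 R=15
Round 2 (k=14): L=15 R=62
Round 3 (k=21): L=62 R=18
Round 4 (k=32): L=18 R=121
Round 5 (k=14): L=121 R=183

Answer: 231,15 15,62 62,18 18,121 121,183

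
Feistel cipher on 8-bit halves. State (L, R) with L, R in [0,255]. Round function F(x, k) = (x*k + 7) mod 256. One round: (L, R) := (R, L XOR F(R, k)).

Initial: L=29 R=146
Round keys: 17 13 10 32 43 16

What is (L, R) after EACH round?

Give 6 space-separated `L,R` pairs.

Round 1 (k=17): L=146 R=164
Round 2 (k=13): L=164 R=201
Round 3 (k=10): L=201 R=69
Round 4 (k=32): L=69 R=110
Round 5 (k=43): L=110 R=196
Round 6 (k=16): L=196 R=41

Answer: 146,164 164,201 201,69 69,110 110,196 196,41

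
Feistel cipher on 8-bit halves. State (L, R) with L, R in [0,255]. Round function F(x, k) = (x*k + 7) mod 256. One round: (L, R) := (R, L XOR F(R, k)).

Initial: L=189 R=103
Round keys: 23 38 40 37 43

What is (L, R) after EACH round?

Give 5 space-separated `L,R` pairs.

Answer: 103,245 245,2 2,162 162,115 115,250

Derivation:
Round 1 (k=23): L=103 R=245
Round 2 (k=38): L=245 R=2
Round 3 (k=40): L=2 R=162
Round 4 (k=37): L=162 R=115
Round 5 (k=43): L=115 R=250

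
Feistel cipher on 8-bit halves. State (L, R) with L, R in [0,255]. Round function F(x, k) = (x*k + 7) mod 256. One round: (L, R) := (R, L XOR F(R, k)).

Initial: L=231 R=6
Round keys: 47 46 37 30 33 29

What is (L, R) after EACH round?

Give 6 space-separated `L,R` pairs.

Answer: 6,198 198,157 157,126 126,86 86,99 99,104

Derivation:
Round 1 (k=47): L=6 R=198
Round 2 (k=46): L=198 R=157
Round 3 (k=37): L=157 R=126
Round 4 (k=30): L=126 R=86
Round 5 (k=33): L=86 R=99
Round 6 (k=29): L=99 R=104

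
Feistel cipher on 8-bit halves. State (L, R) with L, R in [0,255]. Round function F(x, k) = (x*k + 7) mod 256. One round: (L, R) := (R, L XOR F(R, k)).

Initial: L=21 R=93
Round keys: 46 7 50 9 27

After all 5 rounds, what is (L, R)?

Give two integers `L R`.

Round 1 (k=46): L=93 R=168
Round 2 (k=7): L=168 R=194
Round 3 (k=50): L=194 R=67
Round 4 (k=9): L=67 R=160
Round 5 (k=27): L=160 R=164

Answer: 160 164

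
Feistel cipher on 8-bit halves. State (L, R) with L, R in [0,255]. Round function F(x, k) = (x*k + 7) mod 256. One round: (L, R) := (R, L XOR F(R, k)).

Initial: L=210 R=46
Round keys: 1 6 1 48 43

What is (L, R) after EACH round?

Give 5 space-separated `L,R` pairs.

Round 1 (k=1): L=46 R=231
Round 2 (k=6): L=231 R=95
Round 3 (k=1): L=95 R=129
Round 4 (k=48): L=129 R=104
Round 5 (k=43): L=104 R=254

Answer: 46,231 231,95 95,129 129,104 104,254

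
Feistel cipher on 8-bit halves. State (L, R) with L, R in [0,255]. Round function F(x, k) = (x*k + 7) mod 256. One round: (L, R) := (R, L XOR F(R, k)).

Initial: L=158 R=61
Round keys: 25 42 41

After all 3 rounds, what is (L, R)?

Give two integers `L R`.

Answer: 38 127

Derivation:
Round 1 (k=25): L=61 R=98
Round 2 (k=42): L=98 R=38
Round 3 (k=41): L=38 R=127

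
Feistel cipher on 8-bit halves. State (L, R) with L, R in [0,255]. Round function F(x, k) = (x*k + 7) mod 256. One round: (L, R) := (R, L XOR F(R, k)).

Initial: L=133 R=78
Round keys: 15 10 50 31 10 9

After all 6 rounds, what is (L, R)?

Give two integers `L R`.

Round 1 (k=15): L=78 R=28
Round 2 (k=10): L=28 R=81
Round 3 (k=50): L=81 R=197
Round 4 (k=31): L=197 R=179
Round 5 (k=10): L=179 R=192
Round 6 (k=9): L=192 R=116

Answer: 192 116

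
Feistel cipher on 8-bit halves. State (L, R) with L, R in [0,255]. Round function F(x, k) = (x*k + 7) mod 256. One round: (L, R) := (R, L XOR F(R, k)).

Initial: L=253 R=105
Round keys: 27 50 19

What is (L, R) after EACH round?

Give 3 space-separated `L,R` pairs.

Answer: 105,231 231,76 76,76

Derivation:
Round 1 (k=27): L=105 R=231
Round 2 (k=50): L=231 R=76
Round 3 (k=19): L=76 R=76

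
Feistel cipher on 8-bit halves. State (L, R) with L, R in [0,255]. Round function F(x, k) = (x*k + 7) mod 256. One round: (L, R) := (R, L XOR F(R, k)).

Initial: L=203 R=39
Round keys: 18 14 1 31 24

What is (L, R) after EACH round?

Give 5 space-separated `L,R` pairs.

Round 1 (k=18): L=39 R=14
Round 2 (k=14): L=14 R=236
Round 3 (k=1): L=236 R=253
Round 4 (k=31): L=253 R=70
Round 5 (k=24): L=70 R=106

Answer: 39,14 14,236 236,253 253,70 70,106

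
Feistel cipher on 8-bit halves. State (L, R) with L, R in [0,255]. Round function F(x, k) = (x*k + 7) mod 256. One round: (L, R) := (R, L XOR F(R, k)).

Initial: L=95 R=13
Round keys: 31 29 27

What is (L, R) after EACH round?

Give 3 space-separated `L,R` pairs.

Round 1 (k=31): L=13 R=197
Round 2 (k=29): L=197 R=85
Round 3 (k=27): L=85 R=59

Answer: 13,197 197,85 85,59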